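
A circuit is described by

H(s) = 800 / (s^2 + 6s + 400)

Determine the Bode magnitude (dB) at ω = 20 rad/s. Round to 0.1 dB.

At s = jω = j20:
quadratic: (j20)² + 6·j20 + 400 = 0 + j120 → |·| ≈ 120, ∠ ≈ 90.00°
|H| = 800 / 120 ≈ 6.6667
Gain = 20 log₁₀(6.6667) ≈ 16.48 dB

16.5 dB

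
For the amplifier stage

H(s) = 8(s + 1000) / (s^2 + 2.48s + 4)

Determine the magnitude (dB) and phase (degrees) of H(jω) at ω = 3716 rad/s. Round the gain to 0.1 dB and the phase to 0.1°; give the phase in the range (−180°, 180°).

At s = jω = j3716:
zero (s+1000): 1000 + j3716 → |·| = √(1000²+3716²) = √14808656 ≈ 3848.2, ∠ = arctan(3716/1000) ≈ 74.94°
quadratic: (j3716)² + 2.48·j3716 + 4 = -13808652 + j9215.68 → |·| ≈ 1.3809e+07, ∠ ≈ 179.96°
|H| = 8 · 3848.2 / 1.3809e+07 ≈ 0.0022294
Gain = 20 log₁₀(0.0022294) ≈ -53.04 dB
∠H = 74.94° − 179.96° = -105.02°

-53.0 dB, -105.0°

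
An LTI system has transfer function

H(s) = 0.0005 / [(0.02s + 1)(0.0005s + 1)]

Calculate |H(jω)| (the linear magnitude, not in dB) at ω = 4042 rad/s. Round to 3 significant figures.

At ω = 4042 rad/s:
pole (1 + j4042·0.02) = 1 + j80.84 → |·| ≈ 80.846, ∠ ≈ 89.29°
pole (1 + j4042·0.0005) = 1 + j2.021 → |·| ≈ 2.2549, ∠ ≈ 63.67°
|H| = 0.0005 · 1 / (80.846 · 2.2549) ≈ 2.7427e-06

2.74e-06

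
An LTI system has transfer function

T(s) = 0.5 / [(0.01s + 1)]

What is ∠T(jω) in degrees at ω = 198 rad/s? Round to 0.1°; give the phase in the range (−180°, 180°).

At ω = 198 rad/s:
pole (1 + j198·0.01) = 1 + j1.98 → |·| ≈ 2.2182, ∠ ≈ 63.20°
∠T = (0°) − (63.20°) = -63.20°

-63.2°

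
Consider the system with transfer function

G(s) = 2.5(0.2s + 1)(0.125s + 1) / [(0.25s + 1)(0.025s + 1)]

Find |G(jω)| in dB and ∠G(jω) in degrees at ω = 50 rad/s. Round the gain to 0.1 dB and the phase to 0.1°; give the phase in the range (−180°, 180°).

18.0 dB, 28.4°

At ω = 50 rad/s:
zero (1 + j50·0.2) = 1 + j10 → |·| ≈ 10.05, ∠ ≈ 84.29°
zero (1 + j50·0.125) = 1 + j6.25 → |·| ≈ 6.3295, ∠ ≈ 80.91°
pole (1 + j50·0.25) = 1 + j12.5 → |·| ≈ 12.54, ∠ ≈ 85.43°
pole (1 + j50·0.025) = 1 + j1.25 → |·| ≈ 1.6008, ∠ ≈ 51.34°
|G| = 2.5 · 10.05 · 6.3295 / (12.54 · 1.6008) ≈ 7.9221
Gain = 20 log₁₀(7.9221) ≈ 17.98 dB
∠G = (84.29° + 80.91°) − (85.43° + 51.34°) = 28.43°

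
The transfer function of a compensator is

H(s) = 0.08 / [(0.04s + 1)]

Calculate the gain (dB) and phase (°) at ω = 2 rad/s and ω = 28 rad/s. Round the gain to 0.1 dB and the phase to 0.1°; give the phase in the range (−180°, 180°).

ω = 2: -22.0 dB, -4.6°; ω = 28: -25.5 dB, -48.2°

At ω = 2 rad/s:
pole (1 + j2·0.04) = 1 + j0.08 → |·| ≈ 1.0032, ∠ ≈ 4.57°
|H| = 0.08 · 1 / (1.0032) ≈ 0.079745
Gain = 20 log₁₀(0.079745) ≈ -21.97 dB
∠H = (0°) − (4.57°) = -4.57°

At ω = 28 rad/s:
pole (1 + j28·0.04) = 1 + j1.12 → |·| ≈ 1.5015, ∠ ≈ 48.24°
|H| = 0.08 · 1 / (1.5015) ≈ 0.05328
Gain = 20 log₁₀(0.05328) ≈ -25.47 dB
∠H = (0°) − (48.24°) = -48.24°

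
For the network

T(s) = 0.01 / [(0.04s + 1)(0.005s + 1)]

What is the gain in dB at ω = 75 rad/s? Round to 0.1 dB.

At ω = 75 rad/s:
pole (1 + j75·0.04) = 1 + j3 → |·| ≈ 3.1623, ∠ ≈ 71.57°
pole (1 + j75·0.005) = 1 + j0.375 → |·| ≈ 1.068, ∠ ≈ 20.56°
|T| = 0.01 · 1 / (3.1623 · 1.068) ≈ 0.0029609
Gain = 20 log₁₀(0.0029609) ≈ -50.57 dB

-50.6 dB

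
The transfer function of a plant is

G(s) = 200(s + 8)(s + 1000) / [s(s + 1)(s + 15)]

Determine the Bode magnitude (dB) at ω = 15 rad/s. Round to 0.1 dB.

57.0 dB

At s = jω = j15:
zero (s+8): 8 + j15 → |·| = √(8²+15²) = √289 ≈ 17, ∠ = arctan(15/8) ≈ 61.93°
zero (s+1000): 1000 + j15 → |·| = √(1000²+15²) = √1000225 ≈ 1000.1, ∠ = arctan(15/1000) ≈ 0.86°
pole (s+1): 1 + j15 → |·| = √(1²+15²) = √226 ≈ 15.033, ∠ = arctan(15/1) ≈ 86.19°
pole (s+15): 15 + j15 → |·| = √(15²+15²) = √450 ≈ 21.213, ∠ = arctan(15/15) ≈ 45.00°
pole at origin: |s| = 15, ∠ = 90.00° (in denominator)
|G| = 200 · 17002 / 4783.4 ≈ 710.88
Gain = 20 log₁₀(710.88) ≈ 57.04 dB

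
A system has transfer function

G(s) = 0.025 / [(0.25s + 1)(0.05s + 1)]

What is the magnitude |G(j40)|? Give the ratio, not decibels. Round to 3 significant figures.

At ω = 40 rad/s:
pole (1 + j40·0.25) = 1 + j10 → |·| ≈ 10.05, ∠ ≈ 84.29°
pole (1 + j40·0.05) = 1 + j2 → |·| ≈ 2.2361, ∠ ≈ 63.43°
|G| = 0.025 · 1 / (10.05 · 2.2361) ≈ 0.0011125

0.00111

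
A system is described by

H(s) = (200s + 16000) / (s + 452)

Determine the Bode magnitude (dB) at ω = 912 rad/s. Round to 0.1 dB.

Substitute s = j912:
Numerator: 200(j912) + 16000 = 16000 + j182400
Denominator: (j912) + 452 = 452 + j912
|N| = √(16000² + 182400²) ≈ 1.831e+05, ∠N ≈ 84.99°
|D| = √(452² + 912²) ≈ 1017.9, ∠D ≈ 63.64°
|H| = 1.831e+05 / 1017.9 ≈ 179.88
Gain = 20 log₁₀(179.88) ≈ 45.10 dB

45.1 dB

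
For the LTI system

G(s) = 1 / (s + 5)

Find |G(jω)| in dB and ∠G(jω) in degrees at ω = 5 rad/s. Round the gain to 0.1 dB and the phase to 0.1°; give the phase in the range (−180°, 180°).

Substitute s = j5:
Numerator: 1 = 1 + j0
Denominator: (j5) + 5 = 5 + j5
|N| = √(1² + 0²) ≈ 1, ∠N ≈ 0.00°
|D| = √(5² + 5²) ≈ 7.0711, ∠D ≈ 45.00°
|G| = 1 / 7.0711 ≈ 0.14142
Gain = 20 log₁₀(0.14142) ≈ -16.99 dB
∠G = 0.00° − 45.00° = -45.00°

-17.0 dB, -45.0°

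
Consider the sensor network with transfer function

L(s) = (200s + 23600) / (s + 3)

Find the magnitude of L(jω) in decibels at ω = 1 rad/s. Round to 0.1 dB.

Substitute s = j1:
Numerator: 200(j1) + 23600 = 23600 + j200
Denominator: (j1) + 3 = 3 + j1
|N| = √(23600² + 200²) ≈ 23601, ∠N ≈ 0.49°
|D| = √(3² + 1²) ≈ 3.1623, ∠D ≈ 18.43°
|L| = 23601 / 3.1623 ≈ 7463.2
Gain = 20 log₁₀(7463.2) ≈ 77.46 dB

77.5 dB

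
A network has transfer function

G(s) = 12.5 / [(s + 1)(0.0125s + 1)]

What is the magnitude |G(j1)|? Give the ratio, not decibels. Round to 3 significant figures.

8.84

At ω = 1 rad/s:
pole (1 + j1·1) = 1 + j1 → |·| ≈ 1.4142, ∠ ≈ 45.00°
pole (1 + j1·0.0125) = 1 + j0.0125 → |·| ≈ 1.0001, ∠ ≈ 0.72°
|G| = 12.5 · 1 / (1.4142 · 1.0001) ≈ 8.838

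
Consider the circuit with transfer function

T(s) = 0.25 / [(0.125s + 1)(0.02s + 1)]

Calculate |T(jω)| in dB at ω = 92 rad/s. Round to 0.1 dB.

-39.7 dB

At ω = 92 rad/s:
pole (1 + j92·0.125) = 1 + j11.5 → |·| ≈ 11.543, ∠ ≈ 85.03°
pole (1 + j92·0.02) = 1 + j1.84 → |·| ≈ 2.0942, ∠ ≈ 61.48°
|T| = 0.25 · 1 / (11.543 · 2.0942) ≈ 0.010342
Gain = 20 log₁₀(0.010342) ≈ -39.71 dB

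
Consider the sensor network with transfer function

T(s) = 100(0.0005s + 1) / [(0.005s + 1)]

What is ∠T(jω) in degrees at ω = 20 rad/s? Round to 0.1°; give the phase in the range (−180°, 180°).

At ω = 20 rad/s:
zero (1 + j20·0.0005) = 1 + j0.01 → |·| ≈ 1, ∠ ≈ 0.57°
pole (1 + j20·0.005) = 1 + j0.1 → |·| ≈ 1.005, ∠ ≈ 5.71°
∠T = (0.57°) − (5.71°) = -5.14°

-5.1°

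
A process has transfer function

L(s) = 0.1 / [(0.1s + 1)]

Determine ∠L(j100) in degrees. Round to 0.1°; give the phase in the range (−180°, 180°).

At ω = 100 rad/s:
pole (1 + j100·0.1) = 1 + j10 → |·| ≈ 10.05, ∠ ≈ 84.29°
∠L = (0°) − (84.29°) = -84.29°

-84.3°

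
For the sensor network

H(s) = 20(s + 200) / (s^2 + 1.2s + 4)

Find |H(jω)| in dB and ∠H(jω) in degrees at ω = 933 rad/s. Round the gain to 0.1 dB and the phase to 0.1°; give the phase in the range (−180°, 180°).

-33.2 dB, -102.0°

At s = jω = j933:
zero (s+200): 200 + j933 → |·| = √(200²+933²) = √910489 ≈ 954.2, ∠ = arctan(933/200) ≈ 77.90°
quadratic: (j933)² + 1.2·j933 + 4 = -870485 + j1119.6 → |·| ≈ 8.7049e+05, ∠ ≈ 179.93°
|H| = 20 · 954.2 / 8.7049e+05 ≈ 0.021923
Gain = 20 log₁₀(0.021923) ≈ -33.18 dB
∠H = 77.90° − 179.93° = -102.03°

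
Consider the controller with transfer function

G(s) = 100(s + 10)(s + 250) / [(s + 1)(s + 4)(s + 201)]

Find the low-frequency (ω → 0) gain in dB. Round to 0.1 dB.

49.9 dB

G(0) = 100·10·250 / (1·4·201) ≈ 310.95
20 log₁₀(310.95) ≈ 49.85 dB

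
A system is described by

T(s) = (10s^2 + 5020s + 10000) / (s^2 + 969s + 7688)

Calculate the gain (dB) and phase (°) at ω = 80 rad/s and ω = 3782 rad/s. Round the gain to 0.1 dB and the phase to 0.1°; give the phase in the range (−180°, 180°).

ω = 80: 14.4 dB, 8.6°; ω = 3782: 19.8 dB, 6.8°

Substitute s = j80:
Numerator: 10(j80)^2 + 5020(j80) + 10000 = -54000 + j401600
Denominator: (j80)^2 + 969(j80) + 7688 = 1288 + j77520
|N| = √(54000² + 401600²) ≈ 4.0521e+05, ∠N ≈ 97.66°
|D| = √(1288² + 77520²) ≈ 77531, ∠D ≈ 89.05°
|T| = 4.0521e+05 / 77531 ≈ 5.2264
Gain = 20 log₁₀(5.2264) ≈ 14.36 dB
∠T = 97.66° − 89.05° = 8.61°

Substitute s = j3782:
Numerator: 10(j3782)^2 + 5020(j3782) + 10000 = -143025240 + j18985640
Denominator: (j3782)^2 + 969(j3782) + 7688 = -14295836 + j3664758
|N| = √(143025240² + 18985640²) ≈ 1.4428e+08, ∠N ≈ 172.44°
|D| = √(14295836² + 3664758²) ≈ 1.4758e+07, ∠D ≈ 165.62°
|T| = 1.4428e+08 / 1.4758e+07 ≈ 9.7764
Gain = 20 log₁₀(9.7764) ≈ 19.80 dB
∠T = 172.44° − 165.62° = 6.82°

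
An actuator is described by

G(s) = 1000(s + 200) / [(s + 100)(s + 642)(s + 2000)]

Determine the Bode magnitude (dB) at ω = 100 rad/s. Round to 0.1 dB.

-58.3 dB

At s = jω = j100:
zero (s+200): 200 + j100 → |·| = √(200²+100²) = √50000 ≈ 223.61, ∠ = arctan(100/200) ≈ 26.57°
pole (s+100): 100 + j100 → |·| = √(100²+100²) = √20000 ≈ 141.42, ∠ = arctan(100/100) ≈ 45.00°
pole (s+642): 642 + j100 → |·| = √(642²+100²) = √422164 ≈ 649.74, ∠ = arctan(100/642) ≈ 8.85°
pole (s+2000): 2000 + j100 → |·| = √(2000²+100²) = √4010000 ≈ 2002.5, ∠ = arctan(100/2000) ≈ 2.86°
|G| = 1000 · 223.61 / 1.84e+08 ≈ 0.0012153
Gain = 20 log₁₀(0.0012153) ≈ -58.31 dB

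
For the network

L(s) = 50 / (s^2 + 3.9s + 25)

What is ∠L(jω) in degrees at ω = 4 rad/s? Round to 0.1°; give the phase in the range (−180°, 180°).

At s = jω = j4:
quadratic: (j4)² + 3.9·j4 + 25 = 9 + j15.6 → |·| ≈ 18.01, ∠ ≈ 60.02°
∠L = 0.00° − 60.02° = -60.02°

-60.0°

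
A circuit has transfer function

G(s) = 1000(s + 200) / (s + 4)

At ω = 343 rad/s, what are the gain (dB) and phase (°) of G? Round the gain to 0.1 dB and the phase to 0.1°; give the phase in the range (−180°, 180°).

61.3 dB, -29.6°

At s = jω = j343:
zero (s+200): 200 + j343 → |·| = √(200²+343²) = √157649 ≈ 397.05, ∠ = arctan(343/200) ≈ 59.75°
pole (s+4): 4 + j343 → |·| = √(4²+343²) = √117665 ≈ 343.02, ∠ = arctan(343/4) ≈ 89.33°
|G| = 1000 · 397.05 / 343.02 ≈ 1157.5
Gain = 20 log₁₀(1157.5) ≈ 61.27 dB
∠G = 59.75° − 89.33° = -29.58°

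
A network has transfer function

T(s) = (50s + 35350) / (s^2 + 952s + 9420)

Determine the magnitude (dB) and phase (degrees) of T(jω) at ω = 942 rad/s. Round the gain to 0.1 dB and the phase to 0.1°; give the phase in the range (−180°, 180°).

Substitute s = j942:
Numerator: 50(j942) + 35350 = 35350 + j47100
Denominator: (j942)^2 + 952(j942) + 9420 = -877944 + j896784
|N| = √(35350² + 47100²) ≈ 58890, ∠N ≈ 53.11°
|D| = √(877944² + 896784²) ≈ 1.255e+06, ∠D ≈ 134.39°
|T| = 58890 / 1.255e+06 ≈ 0.046924
Gain = 20 log₁₀(0.046924) ≈ -26.57 dB
∠T = 53.11° − 134.39° = -81.28°

-26.6 dB, -81.3°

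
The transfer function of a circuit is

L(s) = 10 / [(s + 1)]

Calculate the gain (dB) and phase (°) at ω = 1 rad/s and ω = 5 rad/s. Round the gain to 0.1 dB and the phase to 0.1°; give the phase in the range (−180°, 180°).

ω = 1: 17.0 dB, -45.0°; ω = 5: 5.9 dB, -78.7°

At ω = 1 rad/s:
pole (1 + j1·1) = 1 + j1 → |·| ≈ 1.4142, ∠ ≈ 45.00°
|L| = 10 · 1 / (1.4142) ≈ 7.0711
Gain = 20 log₁₀(7.0711) ≈ 16.99 dB
∠L = (0°) − (45.00°) = -45.00°

At ω = 5 rad/s:
pole (1 + j5·1) = 1 + j5 → |·| ≈ 5.099, ∠ ≈ 78.69°
|L| = 10 · 1 / (5.099) ≈ 1.9612
Gain = 20 log₁₀(1.9612) ≈ 5.85 dB
∠L = (0°) − (78.69°) = -78.69°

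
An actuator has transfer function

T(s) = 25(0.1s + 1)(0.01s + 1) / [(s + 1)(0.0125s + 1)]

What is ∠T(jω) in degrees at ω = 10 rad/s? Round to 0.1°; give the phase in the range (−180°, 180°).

-40.7°

At ω = 10 rad/s:
zero (1 + j10·0.1) = 1 + j1 → |·| ≈ 1.4142, ∠ ≈ 45.00°
zero (1 + j10·0.01) = 1 + j0.1 → |·| ≈ 1.005, ∠ ≈ 5.71°
pole (1 + j10·1) = 1 + j10 → |·| ≈ 10.05, ∠ ≈ 84.29°
pole (1 + j10·0.0125) = 1 + j0.125 → |·| ≈ 1.0078, ∠ ≈ 7.13°
∠T = (45.00° + 5.71°) − (84.29° + 7.13°) = -40.71°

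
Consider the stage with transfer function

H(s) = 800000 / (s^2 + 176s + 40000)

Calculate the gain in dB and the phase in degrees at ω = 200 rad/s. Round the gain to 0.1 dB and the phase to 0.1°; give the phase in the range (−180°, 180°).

At s = jω = j200:
quadratic: (j200)² + 176·j200 + 40000 = 0 + j35200 → |·| ≈ 35200, ∠ ≈ 90.00°
|H| = 800000 / 35200 ≈ 22.727
Gain = 20 log₁₀(22.727) ≈ 27.13 dB
∠H = 0.00° − 90.00° = -90.00°

27.1 dB, -90.0°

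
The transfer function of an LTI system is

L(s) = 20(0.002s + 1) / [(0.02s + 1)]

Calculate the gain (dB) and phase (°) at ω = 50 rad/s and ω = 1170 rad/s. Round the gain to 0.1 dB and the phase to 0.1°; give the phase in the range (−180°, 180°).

ω = 50: 23.1 dB, -39.3°; ω = 1170: 6.7 dB, -20.7°

At ω = 50 rad/s:
zero (1 + j50·0.002) = 1 + j0.1 → |·| ≈ 1.005, ∠ ≈ 5.71°
pole (1 + j50·0.02) = 1 + j1 → |·| ≈ 1.4142, ∠ ≈ 45.00°
|L| = 20 · 1.005 / (1.4142) ≈ 14.213
Gain = 20 log₁₀(14.213) ≈ 23.05 dB
∠L = (5.71°) − (45.00°) = -39.29°

At ω = 1170 rad/s:
zero (1 + j1170·0.002) = 1 + j2.34 → |·| ≈ 2.5447, ∠ ≈ 66.86°
pole (1 + j1170·0.02) = 1 + j23.4 → |·| ≈ 23.421, ∠ ≈ 87.55°
|L| = 20 · 2.5447 / (23.421) ≈ 2.173
Gain = 20 log₁₀(2.173) ≈ 6.74 dB
∠L = (66.86°) − (87.55°) = -20.69°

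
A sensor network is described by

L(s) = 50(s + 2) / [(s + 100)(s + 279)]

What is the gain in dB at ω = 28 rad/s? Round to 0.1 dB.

At s = jω = j28:
zero (s+2): 2 + j28 → |·| = √(2²+28²) = √788 ≈ 28.071, ∠ = arctan(28/2) ≈ 85.91°
pole (s+100): 100 + j28 → |·| = √(100²+28²) = √10784 ≈ 103.85, ∠ = arctan(28/100) ≈ 15.64°
pole (s+279): 279 + j28 → |·| = √(279²+28²) = √78625 ≈ 280.4, ∠ = arctan(28/279) ≈ 5.73°
|L| = 50 · 28.071 / 29120 ≈ 0.048199
Gain = 20 log₁₀(0.048199) ≈ -26.34 dB

-26.3 dB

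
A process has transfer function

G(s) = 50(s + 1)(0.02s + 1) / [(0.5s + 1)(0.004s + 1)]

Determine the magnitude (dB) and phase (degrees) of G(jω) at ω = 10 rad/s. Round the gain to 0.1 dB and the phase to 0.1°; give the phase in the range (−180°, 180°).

40.0 dB, 14.6°

At ω = 10 rad/s:
zero (1 + j10·1) = 1 + j10 → |·| ≈ 10.05, ∠ ≈ 84.29°
zero (1 + j10·0.02) = 1 + j0.2 → |·| ≈ 1.0198, ∠ ≈ 11.31°
pole (1 + j10·0.5) = 1 + j5 → |·| ≈ 5.099, ∠ ≈ 78.69°
pole (1 + j10·0.004) = 1 + j0.04 → |·| ≈ 1.0008, ∠ ≈ 2.29°
|G| = 50 · 10.05 · 1.0198 / (5.099 · 1.0008) ≈ 100.42
Gain = 20 log₁₀(100.42) ≈ 40.04 dB
∠G = (84.29° + 11.31°) − (78.69° + 2.29°) = 14.62°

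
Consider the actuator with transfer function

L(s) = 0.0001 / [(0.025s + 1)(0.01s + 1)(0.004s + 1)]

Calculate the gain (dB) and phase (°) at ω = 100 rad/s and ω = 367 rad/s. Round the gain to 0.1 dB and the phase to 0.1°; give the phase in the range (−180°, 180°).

At ω = 100 rad/s:
pole (1 + j100·0.025) = 1 + j2.5 → |·| ≈ 2.6926, ∠ ≈ 68.20°
pole (1 + j100·0.01) = 1 + j1 → |·| ≈ 1.4142, ∠ ≈ 45.00°
pole (1 + j100·0.004) = 1 + j0.4 → |·| ≈ 1.077, ∠ ≈ 21.80°
|L| = 0.0001 · 1 / (2.6926 · 1.4142 · 1.077) ≈ 2.4384e-05
Gain = 20 log₁₀(2.4384e-05) ≈ -92.26 dB
∠L = (0°) − (68.20° + 45.00° + 21.80°) = -135.00°

At ω = 367 rad/s:
pole (1 + j367·0.025) = 1 + j9.175 → |·| ≈ 9.2293, ∠ ≈ 83.78°
pole (1 + j367·0.01) = 1 + j3.67 → |·| ≈ 3.8038, ∠ ≈ 74.76°
pole (1 + j367·0.004) = 1 + j1.468 → |·| ≈ 1.7762, ∠ ≈ 55.74°
|L| = 0.0001 · 1 / (9.2293 · 3.8038 · 1.7762) ≈ 1.6037e-06
Gain = 20 log₁₀(1.6037e-06) ≈ -115.90 dB
∠L = (0°) − (83.78° + 74.76° + 55.74°) = -214.28° ≡ 145.72° (principal value)

ω = 100: -92.3 dB, -135.0°; ω = 367: -115.9 dB, 145.7°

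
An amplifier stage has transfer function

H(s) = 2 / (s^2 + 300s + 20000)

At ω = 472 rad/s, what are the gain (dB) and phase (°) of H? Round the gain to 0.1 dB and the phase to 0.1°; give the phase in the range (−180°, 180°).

Substitute s = j472:
Numerator: 2 = 2 + j0
Denominator: (j472)^2 + 300(j472) + 20000 = -202784 + j141600
|N| = √(2² + 0²) ≈ 2, ∠N ≈ 0.00°
|D| = √(202784² + 141600²) ≈ 2.4733e+05, ∠D ≈ 145.07°
|H| = 2 / 2.4733e+05 ≈ 8.0864e-06
Gain = 20 log₁₀(8.0864e-06) ≈ -101.84 dB
∠H = 0.00° − 145.07° = -145.07°

-101.8 dB, -145.1°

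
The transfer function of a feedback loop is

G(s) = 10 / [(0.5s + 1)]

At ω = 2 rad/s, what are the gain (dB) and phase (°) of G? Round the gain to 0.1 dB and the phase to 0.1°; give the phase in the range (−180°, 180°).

17.0 dB, -45.0°

At ω = 2 rad/s:
pole (1 + j2·0.5) = 1 + j1 → |·| ≈ 1.4142, ∠ ≈ 45.00°
|G| = 10 · 1 / (1.4142) ≈ 7.0711
Gain = 20 log₁₀(7.0711) ≈ 16.99 dB
∠G = (0°) − (45.00°) = -45.00°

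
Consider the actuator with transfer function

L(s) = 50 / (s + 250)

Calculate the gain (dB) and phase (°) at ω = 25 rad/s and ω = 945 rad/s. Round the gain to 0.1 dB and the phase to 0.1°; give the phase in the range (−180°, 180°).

ω = 25: -14.0 dB, -5.7°; ω = 945: -25.8 dB, -75.2°

Substitute s = j25:
Numerator: 50 = 50 + j0
Denominator: (j25) + 250 = 250 + j25
|N| = √(50² + 0²) ≈ 50, ∠N ≈ 0.00°
|D| = √(250² + 25²) ≈ 251.25, ∠D ≈ 5.71°
|L| = 50 / 251.25 ≈ 0.199
Gain = 20 log₁₀(0.199) ≈ -14.02 dB
∠L = 0.00° − 5.71° = -5.71°

Substitute s = j945:
Numerator: 50 = 50 + j0
Denominator: (j945) + 250 = 250 + j945
|N| = √(50² + 0²) ≈ 50, ∠N ≈ 0.00°
|D| = √(250² + 945²) ≈ 977.51, ∠D ≈ 75.18°
|L| = 50 / 977.51 ≈ 0.05115
Gain = 20 log₁₀(0.05115) ≈ -25.82 dB
∠L = 0.00° − 75.18° = -75.18°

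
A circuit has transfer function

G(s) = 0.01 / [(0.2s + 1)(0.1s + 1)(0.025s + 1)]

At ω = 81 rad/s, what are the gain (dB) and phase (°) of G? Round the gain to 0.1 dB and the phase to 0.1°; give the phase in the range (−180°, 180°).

At ω = 81 rad/s:
pole (1 + j81·0.2) = 1 + j16.2 → |·| ≈ 16.231, ∠ ≈ 86.47°
pole (1 + j81·0.1) = 1 + j8.1 → |·| ≈ 8.1615, ∠ ≈ 82.96°
pole (1 + j81·0.025) = 1 + j2.025 → |·| ≈ 2.2585, ∠ ≈ 63.72°
|G| = 0.01 · 1 / (16.231 · 8.1615 · 2.2585) ≈ 3.3424e-05
Gain = 20 log₁₀(3.3424e-05) ≈ -89.52 dB
∠G = (0°) − (86.47° + 82.96° + 63.72°) = -233.15° ≡ 126.85° (principal value)

-89.5 dB, 126.9°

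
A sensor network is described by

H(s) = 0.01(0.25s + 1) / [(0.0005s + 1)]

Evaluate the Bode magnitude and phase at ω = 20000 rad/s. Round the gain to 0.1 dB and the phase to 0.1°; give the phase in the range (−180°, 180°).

At ω = 20000 rad/s:
zero (1 + j20000·0.25) = 1 + j5000 → |·| ≈ 5000, ∠ ≈ 89.99°
pole (1 + j20000·0.0005) = 1 + j10 → |·| ≈ 10.05, ∠ ≈ 84.29°
|H| = 0.01 · 5000 / (10.05) ≈ 4.9751
Gain = 20 log₁₀(4.9751) ≈ 13.94 dB
∠H = (89.99°) − (84.29°) = 5.70°

13.9 dB, 5.7°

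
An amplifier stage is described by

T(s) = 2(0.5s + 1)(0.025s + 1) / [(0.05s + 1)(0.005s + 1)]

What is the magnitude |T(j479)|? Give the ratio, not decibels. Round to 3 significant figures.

At ω = 479 rad/s:
zero (1 + j479·0.5) = 1 + j239.5 → |·| ≈ 239.5, ∠ ≈ 89.76°
zero (1 + j479·0.025) = 1 + j11.975 → |·| ≈ 12.017, ∠ ≈ 85.23°
pole (1 + j479·0.05) = 1 + j23.95 → |·| ≈ 23.971, ∠ ≈ 87.61°
pole (1 + j479·0.005) = 1 + j2.395 → |·| ≈ 2.5954, ∠ ≈ 67.34°
|T| = 2 · 239.5 · 12.017 / (23.971 · 2.5954) ≈ 92.521

92.5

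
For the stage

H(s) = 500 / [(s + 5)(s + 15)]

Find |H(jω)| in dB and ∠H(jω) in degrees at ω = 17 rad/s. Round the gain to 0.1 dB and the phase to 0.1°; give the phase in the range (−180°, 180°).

1.9 dB, -122.2°

At s = jω = j17:
pole (s+5): 5 + j17 → |·| = √(5²+17²) = √314 ≈ 17.72, ∠ = arctan(17/5) ≈ 73.61°
pole (s+15): 15 + j17 → |·| = √(15²+17²) = √514 ≈ 22.672, ∠ = arctan(17/15) ≈ 48.58°
|H| = 500 / 401.75 ≈ 1.2446
Gain = 20 log₁₀(1.2446) ≈ 1.90 dB
∠H = 0.00° − 122.19° = -122.19°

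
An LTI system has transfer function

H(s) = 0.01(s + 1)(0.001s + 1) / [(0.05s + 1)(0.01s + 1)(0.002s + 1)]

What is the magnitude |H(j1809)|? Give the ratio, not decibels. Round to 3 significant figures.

At ω = 1809 rad/s:
zero (1 + j1809·1) = 1 + j1809 → |·| ≈ 1809, ∠ ≈ 89.97°
zero (1 + j1809·0.001) = 1 + j1.809 → |·| ≈ 2.067, ∠ ≈ 61.07°
pole (1 + j1809·0.05) = 1 + j90.45 → |·| ≈ 90.456, ∠ ≈ 89.37°
pole (1 + j1809·0.01) = 1 + j18.09 → |·| ≈ 18.118, ∠ ≈ 86.84°
pole (1 + j1809·0.002) = 1 + j3.618 → |·| ≈ 3.7537, ∠ ≈ 74.55°
|H| = 0.01 · 1809 · 2.067 / (90.456 · 18.118 · 3.7537) ≈ 0.0060782

0.00608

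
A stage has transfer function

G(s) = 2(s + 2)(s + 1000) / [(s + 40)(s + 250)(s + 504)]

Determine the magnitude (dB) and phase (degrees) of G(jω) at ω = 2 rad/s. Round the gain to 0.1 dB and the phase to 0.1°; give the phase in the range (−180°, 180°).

-59.0 dB, 41.6°

At s = jω = j2:
zero (s+2): 2 + j2 → |·| = √(2²+2²) = √8 ≈ 2.8284, ∠ = arctan(2/2) ≈ 45.00°
zero (s+1000): 1000 + j2 → |·| = √(1000²+2²) = √1000004 ≈ 1000, ∠ = arctan(2/1000) ≈ 0.11°
pole (s+40): 40 + j2 → |·| = √(40²+2²) = √1604 ≈ 40.05, ∠ = arctan(2/40) ≈ 2.86°
pole (s+250): 250 + j2 → |·| = √(250²+2²) = √62504 ≈ 250.01, ∠ = arctan(2/250) ≈ 0.46°
pole (s+504): 504 + j2 → |·| = √(504²+2²) = √254020 ≈ 504, ∠ = arctan(2/504) ≈ 0.23°
|G| = 2 · 2828.4 / 5.0465e+06 ≈ 0.0011209
Gain = 20 log₁₀(0.0011209) ≈ -59.01 dB
∠G = 45.11° − 3.55° = 41.56°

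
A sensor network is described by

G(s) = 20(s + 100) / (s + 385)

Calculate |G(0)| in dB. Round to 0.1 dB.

14.3 dB

G(0) = 20·100 / (385) ≈ 5.1948
20 log₁₀(5.1948) ≈ 14.31 dB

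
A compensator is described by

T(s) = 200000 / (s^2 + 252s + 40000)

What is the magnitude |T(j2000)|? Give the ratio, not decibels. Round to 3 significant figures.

At s = jω = j2000:
quadratic: (j2000)² + 252·j2000 + 40000 = -3960000 + j504000 → |·| ≈ 3.9919e+06, ∠ ≈ 172.75°
|T| = 200000 / 3.9919e+06 ≈ 0.050101

0.0501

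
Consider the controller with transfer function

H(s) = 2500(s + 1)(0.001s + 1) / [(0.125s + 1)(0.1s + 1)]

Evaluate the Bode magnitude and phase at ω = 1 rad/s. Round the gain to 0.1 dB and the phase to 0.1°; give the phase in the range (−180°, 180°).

At ω = 1 rad/s:
zero (1 + j1·1) = 1 + j1 → |·| ≈ 1.4142, ∠ ≈ 45.00°
zero (1 + j1·0.001) = 1 + j0.001 → |·| ≈ 1, ∠ ≈ 0.06°
pole (1 + j1·0.125) = 1 + j0.125 → |·| ≈ 1.0078, ∠ ≈ 7.13°
pole (1 + j1·0.1) = 1 + j0.1 → |·| ≈ 1.005, ∠ ≈ 5.71°
|H| = 2500 · 1.4142 · 1 / (1.0078 · 1.005) ≈ 3490.7
Gain = 20 log₁₀(3490.7) ≈ 70.86 dB
∠H = (45.00° + 0.06°) − (7.13° + 5.71°) = 32.22°

70.9 dB, 32.2°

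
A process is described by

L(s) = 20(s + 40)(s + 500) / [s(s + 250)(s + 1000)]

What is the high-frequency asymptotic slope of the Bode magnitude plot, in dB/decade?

-20 dB/decade

Each pole contributes −20 dB/decade at high frequency; each zero contributes +20 dB/decade.
Net: 2 zero(s) − 3 pole(s) → -20 dB/decade.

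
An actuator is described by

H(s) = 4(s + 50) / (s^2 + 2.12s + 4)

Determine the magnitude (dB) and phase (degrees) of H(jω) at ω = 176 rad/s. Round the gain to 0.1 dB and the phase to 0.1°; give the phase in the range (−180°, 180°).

At s = jω = j176:
zero (s+50): 50 + j176 → |·| = √(50²+176²) = √33476 ≈ 182.96, ∠ = arctan(176/50) ≈ 74.14°
quadratic: (j176)² + 2.12·j176 + 4 = -30972 + j373.12 → |·| ≈ 30974, ∠ ≈ 179.31°
|H| = 4 · 182.96 / 30974 ≈ 0.023628
Gain = 20 log₁₀(0.023628) ≈ -32.53 dB
∠H = 74.14° − 179.31° = -105.17°

-32.5 dB, -105.2°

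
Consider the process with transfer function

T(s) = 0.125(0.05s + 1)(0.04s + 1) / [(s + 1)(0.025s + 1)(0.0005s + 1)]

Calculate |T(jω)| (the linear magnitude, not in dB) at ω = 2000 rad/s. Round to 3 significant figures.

At ω = 2000 rad/s:
zero (1 + j2000·0.05) = 1 + j100 → |·| ≈ 100, ∠ ≈ 89.43°
zero (1 + j2000·0.04) = 1 + j80 → |·| ≈ 80.006, ∠ ≈ 89.28°
pole (1 + j2000·1) = 1 + j2000 → |·| ≈ 2000, ∠ ≈ 89.97°
pole (1 + j2000·0.025) = 1 + j50 → |·| ≈ 50.01, ∠ ≈ 88.85°
pole (1 + j2000·0.0005) = 1 + j1 → |·| ≈ 1.4142, ∠ ≈ 45.00°
|T| = 0.125 · 100 · 80.006 / (2000 · 50.01 · 1.4142) ≈ 0.0070703

0.00707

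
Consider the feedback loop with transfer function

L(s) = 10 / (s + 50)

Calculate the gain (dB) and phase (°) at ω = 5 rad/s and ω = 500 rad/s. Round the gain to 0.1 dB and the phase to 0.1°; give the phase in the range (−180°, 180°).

Substitute s = j5:
Numerator: 10 = 10 + j0
Denominator: (j5) + 50 = 50 + j5
|N| = √(10² + 0²) ≈ 10, ∠N ≈ 0.00°
|D| = √(50² + 5²) ≈ 50.249, ∠D ≈ 5.71°
|L| = 10 / 50.249 ≈ 0.19901
Gain = 20 log₁₀(0.19901) ≈ -14.02 dB
∠L = 0.00° − 5.71° = -5.71°

Substitute s = j500:
Numerator: 10 = 10 + j0
Denominator: (j500) + 50 = 50 + j500
|N| = √(10² + 0²) ≈ 10, ∠N ≈ 0.00°
|D| = √(50² + 500²) ≈ 502.49, ∠D ≈ 84.29°
|L| = 10 / 502.49 ≈ 0.019901
Gain = 20 log₁₀(0.019901) ≈ -34.02 dB
∠L = 0.00° − 84.29° = -84.29°

ω = 5: -14.0 dB, -5.7°; ω = 500: -34.0 dB, -84.3°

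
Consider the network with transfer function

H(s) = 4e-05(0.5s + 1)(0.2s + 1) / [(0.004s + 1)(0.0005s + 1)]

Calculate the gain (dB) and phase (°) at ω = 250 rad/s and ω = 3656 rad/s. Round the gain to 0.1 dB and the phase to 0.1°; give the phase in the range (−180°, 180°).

ω = 250: -15.1 dB, 126.3°; ω = 3656: 4.9 dB, 32.5°

At ω = 250 rad/s:
zero (1 + j250·0.5) = 1 + j125 → |·| ≈ 125, ∠ ≈ 89.54°
zero (1 + j250·0.2) = 1 + j50 → |·| ≈ 50.01, ∠ ≈ 88.85°
pole (1 + j250·0.004) = 1 + j1 → |·| ≈ 1.4142, ∠ ≈ 45.00°
pole (1 + j250·0.0005) = 1 + j0.125 → |·| ≈ 1.0078, ∠ ≈ 7.13°
|H| = 4e-05 · 125 · 50.01 / (1.4142 · 1.0078) ≈ 0.17545
Gain = 20 log₁₀(0.17545) ≈ -15.12 dB
∠H = (89.54° + 88.85°) − (45.00° + 7.13°) = 126.26°

At ω = 3656 rad/s:
zero (1 + j3656·0.5) = 1 + j1828 → |·| ≈ 1828, ∠ ≈ 89.97°
zero (1 + j3656·0.2) = 1 + j731.2 → |·| ≈ 731.2, ∠ ≈ 89.92°
pole (1 + j3656·0.004) = 1 + j14.624 → |·| ≈ 14.658, ∠ ≈ 86.09°
pole (1 + j3656·0.0005) = 1 + j1.828 → |·| ≈ 2.0836, ∠ ≈ 61.32°
|H| = 4e-05 · 1828 · 731.2 / (14.658 · 2.0836) ≈ 1.7506
Gain = 20 log₁₀(1.7506) ≈ 4.86 dB
∠H = (89.97° + 89.92°) − (86.09° + 61.32°) = 32.48°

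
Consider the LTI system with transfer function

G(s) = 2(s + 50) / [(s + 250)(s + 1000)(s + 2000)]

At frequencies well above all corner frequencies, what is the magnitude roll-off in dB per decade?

Each pole contributes −20 dB/decade at high frequency; each zero contributes +20 dB/decade.
Net: 1 zero(s) − 3 pole(s) → -40 dB/decade.

-40 dB/decade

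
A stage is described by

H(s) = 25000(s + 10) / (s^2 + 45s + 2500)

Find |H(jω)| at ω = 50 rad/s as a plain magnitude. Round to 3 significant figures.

567

At s = jω = j50:
zero (s+10): 10 + j50 → |·| = √(10²+50²) = √2600 ≈ 50.99, ∠ = arctan(50/10) ≈ 78.69°
quadratic: (j50)² + 45·j50 + 2500 = 0 + j2250 → |·| ≈ 2250, ∠ ≈ 90.00°
|H| = 25000 · 50.99 / 2250 ≈ 566.56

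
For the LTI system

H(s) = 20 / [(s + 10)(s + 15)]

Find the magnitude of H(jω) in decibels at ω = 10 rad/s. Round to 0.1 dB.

-22.1 dB

At s = jω = j10:
pole (s+10): 10 + j10 → |·| = √(10²+10²) = √200 ≈ 14.142, ∠ = arctan(10/10) ≈ 45.00°
pole (s+15): 15 + j10 → |·| = √(15²+10²) = √325 ≈ 18.028, ∠ = arctan(10/15) ≈ 33.69°
|H| = 20 / 254.95 ≈ 0.078447
Gain = 20 log₁₀(0.078447) ≈ -22.11 dB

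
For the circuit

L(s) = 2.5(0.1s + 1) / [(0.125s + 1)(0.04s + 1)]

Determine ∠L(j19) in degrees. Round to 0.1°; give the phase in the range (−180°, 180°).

-42.2°

At ω = 19 rad/s:
zero (1 + j19·0.1) = 1 + j1.9 → |·| ≈ 2.1471, ∠ ≈ 62.24°
pole (1 + j19·0.125) = 1 + j2.375 → |·| ≈ 2.5769, ∠ ≈ 67.17°
pole (1 + j19·0.04) = 1 + j0.76 → |·| ≈ 1.256, ∠ ≈ 37.23°
∠L = (62.24°) − (67.17° + 37.23°) = -42.16°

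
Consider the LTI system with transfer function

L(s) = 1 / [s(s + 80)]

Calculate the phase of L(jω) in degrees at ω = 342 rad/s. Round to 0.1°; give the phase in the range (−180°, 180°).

At s = jω = j342:
pole (s+80): 80 + j342 → |·| = √(80²+342²) = √123364 ≈ 351.23, ∠ = arctan(342/80) ≈ 76.83°
pole at origin: |s| = 342, ∠ = 90.00° (in denominator)
∠L = 0.00° − 166.83° = -166.83°

-166.8°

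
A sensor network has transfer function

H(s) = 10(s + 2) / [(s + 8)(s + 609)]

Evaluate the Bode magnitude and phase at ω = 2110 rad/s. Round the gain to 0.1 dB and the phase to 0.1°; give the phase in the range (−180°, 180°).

At s = jω = j2110:
zero (s+2): 2 + j2110 → |·| = √(2²+2110²) = √4452104 ≈ 2110, ∠ = arctan(2110/2) ≈ 89.95°
pole (s+8): 8 + j2110 → |·| = √(8²+2110²) = √4452164 ≈ 2110, ∠ = arctan(2110/8) ≈ 89.78°
pole (s+609): 609 + j2110 → |·| = √(609²+2110²) = √4822981 ≈ 2196.1, ∠ = arctan(2110/609) ≈ 73.90°
|H| = 10 · 2110 / 4.6338e+06 ≈ 0.0045535
Gain = 20 log₁₀(0.0045535) ≈ -46.83 dB
∠H = 89.95° − 163.68° = -73.73°

-46.8 dB, -73.7°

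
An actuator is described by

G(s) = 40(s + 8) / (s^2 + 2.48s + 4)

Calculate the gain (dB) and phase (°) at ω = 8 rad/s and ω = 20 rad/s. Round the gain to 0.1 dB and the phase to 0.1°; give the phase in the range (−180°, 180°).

At s = jω = j8:
zero (s+8): 8 + j8 → |·| = √(8²+8²) = √128 ≈ 11.314, ∠ = arctan(8/8) ≈ 45.00°
quadratic: (j8)² + 2.48·j8 + 4 = -60 + j19.84 → |·| ≈ 63.195, ∠ ≈ 161.70°
|G| = 40 · 11.314 / 63.195 ≈ 7.1613
Gain = 20 log₁₀(7.1613) ≈ 17.10 dB
∠G = 45.00° − 161.70° = -116.70°

At s = jω = j20:
zero (s+8): 8 + j20 → |·| = √(8²+20²) = √464 ≈ 21.541, ∠ = arctan(20/8) ≈ 68.20°
quadratic: (j20)² + 2.48·j20 + 4 = -396 + j49.6 → |·| ≈ 399.09, ∠ ≈ 172.86°
|G| = 40 · 21.541 / 399.09 ≈ 2.159
Gain = 20 log₁₀(2.159) ≈ 6.69 dB
∠G = 68.20° − 172.86° = -104.66°

ω = 8: 17.1 dB, -116.7°; ω = 20: 6.7 dB, -104.7°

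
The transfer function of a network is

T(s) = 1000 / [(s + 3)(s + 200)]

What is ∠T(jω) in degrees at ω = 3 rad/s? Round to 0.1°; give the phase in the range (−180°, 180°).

-45.9°

At s = jω = j3:
pole (s+3): 3 + j3 → |·| = √(3²+3²) = √18 ≈ 4.2426, ∠ = arctan(3/3) ≈ 45.00°
pole (s+200): 200 + j3 → |·| = √(200²+3²) = √40009 ≈ 200.02, ∠ = arctan(3/200) ≈ 0.86°
∠T = 0.00° − 45.86° = -45.86°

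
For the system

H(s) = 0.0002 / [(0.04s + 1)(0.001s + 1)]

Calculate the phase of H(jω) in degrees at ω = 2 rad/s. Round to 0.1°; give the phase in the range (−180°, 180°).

-4.7°

At ω = 2 rad/s:
pole (1 + j2·0.04) = 1 + j0.08 → |·| ≈ 1.0032, ∠ ≈ 4.57°
pole (1 + j2·0.001) = 1 + j0.002 → |·| ≈ 1, ∠ ≈ 0.11°
∠H = (0°) − (4.57° + 0.11°) = -4.68°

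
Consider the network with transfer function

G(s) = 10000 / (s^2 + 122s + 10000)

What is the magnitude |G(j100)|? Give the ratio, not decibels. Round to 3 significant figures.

0.820

At s = jω = j100:
quadratic: (j100)² + 122·j100 + 10000 = 0 + j12200 → |·| ≈ 12200, ∠ ≈ 90.00°
|G| = 10000 / 12200 ≈ 0.81967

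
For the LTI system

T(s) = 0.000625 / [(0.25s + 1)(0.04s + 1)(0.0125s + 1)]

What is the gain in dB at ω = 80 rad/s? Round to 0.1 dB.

-103.6 dB

At ω = 80 rad/s:
pole (1 + j80·0.25) = 1 + j20 → |·| ≈ 20.025, ∠ ≈ 87.14°
pole (1 + j80·0.04) = 1 + j3.2 → |·| ≈ 3.3526, ∠ ≈ 72.65°
pole (1 + j80·0.0125) = 1 + j1 → |·| ≈ 1.4142, ∠ ≈ 45.00°
|T| = 0.000625 · 1 / (20.025 · 3.3526 · 1.4142) ≈ 6.5829e-06
Gain = 20 log₁₀(6.5829e-06) ≈ -103.63 dB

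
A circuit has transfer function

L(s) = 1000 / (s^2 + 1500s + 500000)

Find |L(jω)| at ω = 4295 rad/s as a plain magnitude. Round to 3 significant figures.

5.24e-05

Substitute s = j4295:
Numerator: 1000 = 1000 + j0
Denominator: (j4295)^2 + 1500(j4295) + 500000 = -17947025 + j6442500
|N| = √(1000² + 0²) ≈ 1000, ∠N ≈ 0.00°
|D| = √(17947025² + 6442500²) ≈ 1.9068e+07, ∠D ≈ 160.25°
|L| = 1000 / 1.9068e+07 ≈ 5.2444e-05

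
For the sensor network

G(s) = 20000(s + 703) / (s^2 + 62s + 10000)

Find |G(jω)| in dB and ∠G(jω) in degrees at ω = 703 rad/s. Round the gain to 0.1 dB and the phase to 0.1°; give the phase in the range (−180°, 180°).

32.2 dB, -129.9°

At s = jω = j703:
zero (s+703): 703 + j703 → |·| = √(703²+703²) = √988418 ≈ 994.19, ∠ = arctan(703/703) ≈ 45.00°
quadratic: (j703)² + 62·j703 + 10000 = -484209 + j43586 → |·| ≈ 4.8617e+05, ∠ ≈ 174.86°
|G| = 20000 · 994.19 / 4.8617e+05 ≈ 40.899
Gain = 20 log₁₀(40.899) ≈ 32.23 dB
∠G = 45.00° − 174.86° = -129.86°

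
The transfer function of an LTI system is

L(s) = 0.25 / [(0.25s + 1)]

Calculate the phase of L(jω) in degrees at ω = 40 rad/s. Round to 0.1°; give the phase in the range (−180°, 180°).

-84.3°

At ω = 40 rad/s:
pole (1 + j40·0.25) = 1 + j10 → |·| ≈ 10.05, ∠ ≈ 84.29°
∠L = (0°) − (84.29°) = -84.29°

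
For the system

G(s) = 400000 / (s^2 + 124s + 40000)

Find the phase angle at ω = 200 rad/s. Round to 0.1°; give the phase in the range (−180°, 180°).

At s = jω = j200:
quadratic: (j200)² + 124·j200 + 40000 = 0 + j24800 → |·| ≈ 24800, ∠ ≈ 90.00°
∠G = 0.00° − 90.00° = -90.00°

-90.0°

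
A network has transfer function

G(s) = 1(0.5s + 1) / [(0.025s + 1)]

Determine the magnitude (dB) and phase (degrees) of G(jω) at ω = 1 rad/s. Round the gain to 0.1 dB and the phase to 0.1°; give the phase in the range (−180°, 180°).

1.0 dB, 25.1°

At ω = 1 rad/s:
zero (1 + j1·0.5) = 1 + j0.5 → |·| ≈ 1.118, ∠ ≈ 26.57°
pole (1 + j1·0.025) = 1 + j0.025 → |·| ≈ 1.0003, ∠ ≈ 1.43°
|G| = 1 · 1.118 / (1.0003) ≈ 1.1177
Gain = 20 log₁₀(1.1177) ≈ 0.97 dB
∠G = (26.57°) − (1.43°) = 25.14°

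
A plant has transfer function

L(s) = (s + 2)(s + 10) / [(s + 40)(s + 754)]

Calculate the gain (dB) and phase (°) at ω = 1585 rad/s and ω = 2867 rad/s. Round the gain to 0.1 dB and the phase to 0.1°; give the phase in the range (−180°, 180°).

At s = jω = j1585:
zero (s+2): 2 + j1585 → |·| = √(2²+1585²) = √2512229 ≈ 1585, ∠ = arctan(1585/2) ≈ 89.93°
zero (s+10): 10 + j1585 → |·| = √(10²+1585²) = √2512325 ≈ 1585, ∠ = arctan(1585/10) ≈ 89.64°
pole (s+40): 40 + j1585 → |·| = √(40²+1585²) = √2513825 ≈ 1585.5, ∠ = arctan(1585/40) ≈ 88.55°
pole (s+754): 754 + j1585 → |·| = √(754²+1585²) = √3080741 ≈ 1755.2, ∠ = arctan(1585/754) ≈ 64.56°
|L| = 1 · 2.5122e+06 / 2.7829e+06 ≈ 0.90273
Gain = 20 log₁₀(0.90273) ≈ -0.89 dB
∠L = 179.57° − 153.11° = 26.46°

At s = jω = j2867:
zero (s+2): 2 + j2867 → |·| = √(2²+2867²) = √8219693 ≈ 2867, ∠ = arctan(2867/2) ≈ 89.96°
zero (s+10): 10 + j2867 → |·| = √(10²+2867²) = √8219789 ≈ 2867, ∠ = arctan(2867/10) ≈ 89.80°
pole (s+40): 40 + j2867 → |·| = √(40²+2867²) = √8221289 ≈ 2867.3, ∠ = arctan(2867/40) ≈ 89.20°
pole (s+754): 754 + j2867 → |·| = √(754²+2867²) = √8788205 ≈ 2964.5, ∠ = arctan(2867/754) ≈ 75.27°
|L| = 1 · 8.2197e+06 / 8.5001e+06 ≈ 0.96701
Gain = 20 log₁₀(0.96701) ≈ -0.29 dB
∠L = 179.76° − 164.47° = 15.29°

ω = 1585: -0.9 dB, 26.5°; ω = 2867: -0.3 dB, 15.3°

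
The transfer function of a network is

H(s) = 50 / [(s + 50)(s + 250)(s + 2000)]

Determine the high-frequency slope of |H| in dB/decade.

Each pole contributes −20 dB/decade at high frequency; each zero contributes +20 dB/decade.
Net: 0 zero(s) − 3 pole(s) → -60 dB/decade.

-60 dB/decade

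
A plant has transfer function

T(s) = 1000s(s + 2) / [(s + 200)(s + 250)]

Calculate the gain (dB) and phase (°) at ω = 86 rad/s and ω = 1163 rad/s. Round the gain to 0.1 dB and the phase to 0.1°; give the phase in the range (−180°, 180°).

At s = jω = j86:
zero (s+2): 2 + j86 → |·| = √(2²+86²) = √7400 ≈ 86.023, ∠ = arctan(86/2) ≈ 88.67°
zero at origin: s = j86 → |·| = 86, ∠ = 90.00°
pole (s+200): 200 + j86 → |·| = √(200²+86²) = √47396 ≈ 217.71, ∠ = arctan(86/200) ≈ 23.27°
pole (s+250): 250 + j86 → |·| = √(250²+86²) = √69896 ≈ 264.38, ∠ = arctan(86/250) ≈ 18.98°
|T| = 1000 · 7398 / 57558 ≈ 128.53
Gain = 20 log₁₀(128.53) ≈ 42.18 dB
∠T = 178.67° − 42.25° = 136.42°

At s = jω = j1163:
zero (s+2): 2 + j1163 → |·| = √(2²+1163²) = √1352573 ≈ 1163, ∠ = arctan(1163/2) ≈ 89.90°
zero at origin: s = j1163 → |·| = 1163, ∠ = 90.00°
pole (s+200): 200 + j1163 → |·| = √(200²+1163²) = √1392569 ≈ 1180.1, ∠ = arctan(1163/200) ≈ 80.24°
pole (s+250): 250 + j1163 → |·| = √(250²+1163²) = √1415069 ≈ 1189.6, ∠ = arctan(1163/250) ≈ 77.87°
|T| = 1000 · 1.3526e+06 / 1.4038e+06 ≈ 963.53
Gain = 20 log₁₀(963.53) ≈ 59.68 dB
∠T = 179.90° − 158.11° = 21.79°

ω = 86: 42.2 dB, 136.4°; ω = 1163: 59.7 dB, 21.8°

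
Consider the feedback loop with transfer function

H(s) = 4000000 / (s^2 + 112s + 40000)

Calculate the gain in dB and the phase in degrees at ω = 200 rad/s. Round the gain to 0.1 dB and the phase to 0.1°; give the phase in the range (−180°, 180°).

At s = jω = j200:
quadratic: (j200)² + 112·j200 + 40000 = 0 + j22400 → |·| ≈ 22400, ∠ ≈ 90.00°
|H| = 4000000 / 22400 ≈ 178.57
Gain = 20 log₁₀(178.57) ≈ 45.04 dB
∠H = 0.00° − 90.00° = -90.00°

45.0 dB, -90.0°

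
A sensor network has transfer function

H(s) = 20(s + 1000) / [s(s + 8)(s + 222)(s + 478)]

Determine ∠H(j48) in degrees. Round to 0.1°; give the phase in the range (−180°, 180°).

174.3°

At s = jω = j48:
zero (s+1000): 1000 + j48 → |·| = √(1000²+48²) = √1002304 ≈ 1001.2, ∠ = arctan(48/1000) ≈ 2.75°
pole (s+8): 8 + j48 → |·| = √(8²+48²) = √2368 ≈ 48.662, ∠ = arctan(48/8) ≈ 80.54°
pole (s+222): 222 + j48 → |·| = √(222²+48²) = √51588 ≈ 227.13, ∠ = arctan(48/222) ≈ 12.20°
pole (s+478): 478 + j48 → |·| = √(478²+48²) = √230788 ≈ 480.4, ∠ = arctan(48/478) ≈ 5.73°
pole at origin: |s| = 48, ∠ = 90.00° (in denominator)
∠H = 2.75° − 188.47° = -185.72° ≡ 174.28° (principal value)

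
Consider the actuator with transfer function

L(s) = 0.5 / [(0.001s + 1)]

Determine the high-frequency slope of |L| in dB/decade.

-20 dB/decade

Each pole contributes −20 dB/decade at high frequency; each zero contributes +20 dB/decade.
Net: 0 zero(s) − 1 pole(s) → -20 dB/decade.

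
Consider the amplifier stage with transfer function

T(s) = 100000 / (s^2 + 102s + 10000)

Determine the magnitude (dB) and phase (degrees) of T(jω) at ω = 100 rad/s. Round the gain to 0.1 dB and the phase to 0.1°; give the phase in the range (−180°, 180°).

At s = jω = j100:
quadratic: (j100)² + 102·j100 + 10000 = 0 + j10200 → |·| ≈ 10200, ∠ ≈ 90.00°
|T| = 100000 / 10200 ≈ 9.8039
Gain = 20 log₁₀(9.8039) ≈ 19.83 dB
∠T = 0.00° − 90.00° = -90.00°

19.8 dB, -90.0°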